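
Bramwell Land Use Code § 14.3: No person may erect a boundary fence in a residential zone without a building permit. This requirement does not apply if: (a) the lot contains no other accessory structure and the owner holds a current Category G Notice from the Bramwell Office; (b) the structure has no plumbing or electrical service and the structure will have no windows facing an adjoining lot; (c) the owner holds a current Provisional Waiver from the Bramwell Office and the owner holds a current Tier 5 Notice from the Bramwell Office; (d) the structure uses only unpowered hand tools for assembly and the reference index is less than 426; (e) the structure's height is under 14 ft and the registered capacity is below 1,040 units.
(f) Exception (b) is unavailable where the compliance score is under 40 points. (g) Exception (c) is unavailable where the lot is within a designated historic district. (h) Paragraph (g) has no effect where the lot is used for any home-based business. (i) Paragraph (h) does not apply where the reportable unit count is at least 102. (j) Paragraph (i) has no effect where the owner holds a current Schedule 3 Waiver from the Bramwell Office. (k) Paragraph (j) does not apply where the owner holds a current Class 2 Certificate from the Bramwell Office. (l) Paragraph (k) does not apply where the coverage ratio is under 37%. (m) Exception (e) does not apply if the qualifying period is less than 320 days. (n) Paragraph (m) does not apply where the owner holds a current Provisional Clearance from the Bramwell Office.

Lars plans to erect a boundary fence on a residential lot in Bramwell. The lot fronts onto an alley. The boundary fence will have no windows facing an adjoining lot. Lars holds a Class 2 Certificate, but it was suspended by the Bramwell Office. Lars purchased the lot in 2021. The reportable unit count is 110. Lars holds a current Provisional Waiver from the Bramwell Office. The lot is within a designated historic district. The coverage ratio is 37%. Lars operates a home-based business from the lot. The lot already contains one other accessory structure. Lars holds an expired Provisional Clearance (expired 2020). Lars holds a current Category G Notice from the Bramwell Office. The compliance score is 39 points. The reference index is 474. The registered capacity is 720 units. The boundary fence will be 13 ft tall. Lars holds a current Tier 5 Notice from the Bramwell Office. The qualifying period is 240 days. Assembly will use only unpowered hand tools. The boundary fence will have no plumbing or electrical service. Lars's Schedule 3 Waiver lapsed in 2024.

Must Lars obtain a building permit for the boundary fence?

Yes — Lars must obtain a building permit.

Exception (a) does not apply: the lot already has another accessory structure.
Exception (b): there is no plumbing or electrical service; no windows face an adjoining lot — every condition holds. But: (f) operates against (b): the compliance score is 39 points, under the 40 points limit. (b) is therefore removed.
Exception (c) is satisfied on its face — a current Provisional Waiver is held; a current Tier 5 Notice is held. But: (g) operates — the lot is in a historic district. (h) would limit (g) — a home-based business operates on the lot — but (i) sets (h) aside: (i) operates against (h): the reportable unit count is 110, meeting the 102 threshold. (j) does not operate here (there is no Schedule 3 Waiver in force), so (i) stands. So (c) is unavailable.
Exception (d) requires that the reference index is less than 426; but the reference index is 474, not less than 426, so (d) is unavailable.
Exception (e): the structure's height is 13 ft, under the 14 ft limit; the registered capacity is 720 units, below the 1,040 units limit — every condition holds. But: (m) operates against (e): the qualifying period is 240 days, less than the 320 days limit. (n), which would lift (m), does not operate here — there is no Provisional Clearance in force. So (e) is unavailable.
No exception is made out. Lars falls within the general rule.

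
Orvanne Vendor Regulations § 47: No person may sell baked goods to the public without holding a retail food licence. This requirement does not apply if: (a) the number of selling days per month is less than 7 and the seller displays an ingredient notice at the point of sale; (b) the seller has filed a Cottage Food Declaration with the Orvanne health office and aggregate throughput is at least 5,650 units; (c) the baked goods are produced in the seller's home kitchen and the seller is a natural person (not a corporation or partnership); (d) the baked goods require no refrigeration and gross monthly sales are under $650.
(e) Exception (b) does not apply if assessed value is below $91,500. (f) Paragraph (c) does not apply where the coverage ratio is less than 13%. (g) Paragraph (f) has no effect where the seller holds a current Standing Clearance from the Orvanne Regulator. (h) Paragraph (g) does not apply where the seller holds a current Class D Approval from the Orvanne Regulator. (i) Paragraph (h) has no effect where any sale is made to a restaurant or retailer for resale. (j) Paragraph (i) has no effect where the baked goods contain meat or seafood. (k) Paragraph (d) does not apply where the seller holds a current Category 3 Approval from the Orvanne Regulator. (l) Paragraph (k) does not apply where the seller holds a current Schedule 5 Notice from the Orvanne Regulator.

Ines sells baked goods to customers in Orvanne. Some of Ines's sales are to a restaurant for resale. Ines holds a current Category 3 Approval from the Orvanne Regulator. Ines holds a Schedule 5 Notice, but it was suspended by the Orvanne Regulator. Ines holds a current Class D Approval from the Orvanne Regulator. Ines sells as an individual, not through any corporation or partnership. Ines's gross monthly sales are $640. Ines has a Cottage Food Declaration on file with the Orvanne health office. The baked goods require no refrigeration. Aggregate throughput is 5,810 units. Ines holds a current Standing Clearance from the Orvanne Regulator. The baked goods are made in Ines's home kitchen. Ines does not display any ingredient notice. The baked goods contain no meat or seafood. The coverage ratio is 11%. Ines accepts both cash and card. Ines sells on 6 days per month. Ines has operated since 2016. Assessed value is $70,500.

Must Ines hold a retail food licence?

Exception (a) requires that the seller displays an ingredient notice at the point of sale; but no ingredient notice is displayed, so (a) is unavailable.
All of (b)'s requirements are met (a Cottage Food Declaration is on file; aggregate throughput is 5,810 units, meeting the 5,650 units threshold). But: (e) applies — assessed value is $70,500, below the $91,500 limit. So (b) is unavailable.
Exception (c)'s conditions are all satisfied: the baked goods are home-kitchen produced; the seller is a natural person. Under paragraphs (f)–(j): (f) is triggered (the coverage ratio is 11%, less than the 13% limit), but is set aside by (g): (g) operates against (f): a current Standing Clearance is held. (h) would limit (g) — a current Class D Approval is held — but (i) sets (h) aside: (i) operates against (h): some sales are to a restaurant for resale. (j) is not triggered (the baked goods contain no meat or seafood), so (i) stands. (c) remains available.
Exception (d)'s conditions are all satisfied: the baked goods are shelf-stable; gross monthly sales are $640, under the $650 limit. But applying paragraphs (k)–(l): (k) operates against (d): a current Category 3 Approval is held. (l), which would lift (k), is not engaged — no current Schedule 5 Notice is held. Exception (d) does not apply.

No — exception (c) applies; Ines is not required to hold a retail food licence.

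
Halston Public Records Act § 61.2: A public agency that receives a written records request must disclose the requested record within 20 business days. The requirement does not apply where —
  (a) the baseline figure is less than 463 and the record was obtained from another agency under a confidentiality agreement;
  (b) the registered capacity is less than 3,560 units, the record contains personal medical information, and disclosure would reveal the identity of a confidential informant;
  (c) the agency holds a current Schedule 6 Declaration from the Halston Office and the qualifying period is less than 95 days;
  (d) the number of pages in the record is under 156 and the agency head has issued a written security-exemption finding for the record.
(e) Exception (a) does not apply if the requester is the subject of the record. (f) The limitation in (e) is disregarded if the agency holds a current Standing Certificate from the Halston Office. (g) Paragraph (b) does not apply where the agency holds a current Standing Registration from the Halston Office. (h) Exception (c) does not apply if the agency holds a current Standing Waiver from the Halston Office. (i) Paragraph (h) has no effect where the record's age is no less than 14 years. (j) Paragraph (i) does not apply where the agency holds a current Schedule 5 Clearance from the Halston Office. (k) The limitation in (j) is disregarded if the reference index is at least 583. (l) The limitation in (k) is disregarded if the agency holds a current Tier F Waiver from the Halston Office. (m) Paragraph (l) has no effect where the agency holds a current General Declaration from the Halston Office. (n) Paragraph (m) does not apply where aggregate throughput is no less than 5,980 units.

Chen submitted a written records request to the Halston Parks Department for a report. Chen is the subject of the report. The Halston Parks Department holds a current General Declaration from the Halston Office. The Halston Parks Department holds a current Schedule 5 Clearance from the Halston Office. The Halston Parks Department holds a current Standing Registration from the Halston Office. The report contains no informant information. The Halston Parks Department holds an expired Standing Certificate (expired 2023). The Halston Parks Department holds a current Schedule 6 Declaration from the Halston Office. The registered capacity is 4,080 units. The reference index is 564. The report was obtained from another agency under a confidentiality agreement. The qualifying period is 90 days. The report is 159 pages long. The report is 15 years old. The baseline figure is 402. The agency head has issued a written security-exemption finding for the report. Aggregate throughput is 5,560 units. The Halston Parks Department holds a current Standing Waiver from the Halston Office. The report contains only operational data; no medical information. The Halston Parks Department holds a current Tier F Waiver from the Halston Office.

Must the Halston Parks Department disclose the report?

Exception (a)'s conditions are all satisfied: the baseline figure is 402, less than the 463 limit; the report was obtained under a confidentiality agreement. But applying paragraphs (e)–(f): (e) applies — Chen is the subject of the report. (f) does not operate here (there is no Standing Certificate in force), so (e) stands. (a) is therefore removed.
Exception (b) fails — the registered capacity is 4,080 units, not less than 3,560 units.
Exception (c) is satisfied on its face — a current Schedule 6 Declaration is held; the qualifying period is 90 days, less than the 95 days limit. Turning to paragraphs (h)–(n): (h) applies — a current Standing Waiver is held. (i) would limit (h) — the record's age is 15 years, meeting the 14 years threshold — but (j) sets (i) aside: (j) operates against (i): a current Schedule 5 Clearance is held. (k), which would lift (j), is not engaged — the reference index is 564, short of 583. So (c) is unavailable.
Exception (d) requires that the number of pages in the record is under 156; but the number of pages in the record is 159, not under 156, so (d) is unavailable.
Every exception is unavailable, so the rule governs.

Yes — the Halston Parks Department must disclose the report.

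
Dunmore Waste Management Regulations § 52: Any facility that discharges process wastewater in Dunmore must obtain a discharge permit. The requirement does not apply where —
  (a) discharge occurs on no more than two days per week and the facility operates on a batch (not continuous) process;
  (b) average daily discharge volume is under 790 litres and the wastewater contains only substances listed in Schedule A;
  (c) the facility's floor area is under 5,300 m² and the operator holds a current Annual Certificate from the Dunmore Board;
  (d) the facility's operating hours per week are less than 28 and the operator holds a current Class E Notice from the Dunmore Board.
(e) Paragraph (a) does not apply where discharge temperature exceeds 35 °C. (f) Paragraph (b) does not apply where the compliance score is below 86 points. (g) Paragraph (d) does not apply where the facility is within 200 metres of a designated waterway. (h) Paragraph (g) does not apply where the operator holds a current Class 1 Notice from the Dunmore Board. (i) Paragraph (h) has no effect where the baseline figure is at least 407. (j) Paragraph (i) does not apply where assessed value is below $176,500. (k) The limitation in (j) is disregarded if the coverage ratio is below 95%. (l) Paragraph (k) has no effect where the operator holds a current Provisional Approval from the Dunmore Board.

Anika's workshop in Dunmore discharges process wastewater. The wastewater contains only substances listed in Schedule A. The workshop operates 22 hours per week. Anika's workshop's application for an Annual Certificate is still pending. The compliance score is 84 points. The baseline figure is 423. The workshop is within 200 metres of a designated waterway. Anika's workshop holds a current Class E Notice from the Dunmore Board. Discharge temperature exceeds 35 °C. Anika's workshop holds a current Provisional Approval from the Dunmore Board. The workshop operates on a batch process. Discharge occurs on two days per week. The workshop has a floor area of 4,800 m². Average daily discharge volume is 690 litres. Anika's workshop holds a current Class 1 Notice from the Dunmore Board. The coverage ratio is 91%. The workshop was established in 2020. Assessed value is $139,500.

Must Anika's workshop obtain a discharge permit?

No — exception (d) applies; Anika's workshop is not required to obtain a discharge permit.

Exception (a)'s conditions are all satisfied: discharge occurs on no more than two days per week; the facility operates on a batch process. But: (e) operates against (a): discharge temperature exceeds 35 °C. So (a) is unavailable.
All of (b)'s requirements are met (average daily discharge volume is 690 litres, under the 790 litres limit; the wastewater is Schedule-A-only). But: (f) operates against (b): the compliance score is 84 points, below the 86 points limit. (b) is therefore removed.
Exception (c) requires that the operator holds a current Annual Certificate from the Dunmore Board; but there is no Annual Certificate in force, so (c) is unavailable.
Exception (d): the facility's operating hours per week are 22, less than the 28 limit; a current Class E Notice is held — every condition holds. Considering the limiting provisions: (g) operates (the workshop is within 200 m of a designated waterway), but is itself disapplied by (h): (h) operates against (g): a current Class 1 Notice is held. (i) applies (the baseline figure is 423, meeting the 407 threshold), but yields to (j): (j) applies — assessed value is $139,500, below the $176,500 limit. (k) would limit (j) — the coverage ratio is 91%, below the 95% limit — but (l) sets (k) aside: (l) operates against (k): a current Provisional Approval is held. So (d) applies.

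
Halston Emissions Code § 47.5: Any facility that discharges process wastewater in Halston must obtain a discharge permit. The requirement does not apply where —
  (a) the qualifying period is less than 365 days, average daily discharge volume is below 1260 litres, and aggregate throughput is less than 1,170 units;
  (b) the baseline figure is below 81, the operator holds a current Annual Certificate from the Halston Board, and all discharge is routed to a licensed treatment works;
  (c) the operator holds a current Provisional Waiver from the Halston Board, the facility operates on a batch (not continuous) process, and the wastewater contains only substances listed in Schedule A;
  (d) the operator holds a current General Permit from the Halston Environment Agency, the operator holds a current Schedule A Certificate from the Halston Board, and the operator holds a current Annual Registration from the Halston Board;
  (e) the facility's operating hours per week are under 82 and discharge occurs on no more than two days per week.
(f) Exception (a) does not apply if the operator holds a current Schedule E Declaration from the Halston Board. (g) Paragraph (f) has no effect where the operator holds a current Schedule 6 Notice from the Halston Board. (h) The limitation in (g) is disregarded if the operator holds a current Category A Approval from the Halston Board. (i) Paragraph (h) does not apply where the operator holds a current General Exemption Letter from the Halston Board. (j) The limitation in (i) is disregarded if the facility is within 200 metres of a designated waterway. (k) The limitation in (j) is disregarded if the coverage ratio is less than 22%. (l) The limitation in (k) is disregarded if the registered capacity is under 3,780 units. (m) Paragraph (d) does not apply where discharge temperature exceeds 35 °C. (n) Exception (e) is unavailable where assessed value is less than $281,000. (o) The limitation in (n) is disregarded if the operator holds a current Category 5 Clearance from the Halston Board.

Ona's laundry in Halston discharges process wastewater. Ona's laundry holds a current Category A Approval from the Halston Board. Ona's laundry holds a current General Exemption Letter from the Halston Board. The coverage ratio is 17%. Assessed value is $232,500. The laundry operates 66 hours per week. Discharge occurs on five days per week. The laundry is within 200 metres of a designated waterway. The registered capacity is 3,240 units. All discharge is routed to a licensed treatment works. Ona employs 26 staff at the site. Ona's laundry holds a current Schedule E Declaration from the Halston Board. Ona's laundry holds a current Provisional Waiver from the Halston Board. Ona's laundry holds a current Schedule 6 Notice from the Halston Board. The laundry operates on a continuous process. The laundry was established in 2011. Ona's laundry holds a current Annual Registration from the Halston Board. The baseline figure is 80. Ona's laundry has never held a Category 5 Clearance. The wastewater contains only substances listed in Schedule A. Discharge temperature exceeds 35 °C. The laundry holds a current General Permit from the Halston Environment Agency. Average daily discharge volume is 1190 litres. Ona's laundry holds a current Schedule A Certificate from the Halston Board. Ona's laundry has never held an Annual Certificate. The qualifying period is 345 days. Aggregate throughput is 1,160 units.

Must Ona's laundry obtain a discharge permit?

Yes — Ona's laundry must obtain a discharge permit.

Exception (a) is satisfied on its face — the qualifying period is 345 days, less than the 365 days limit; average daily discharge volume is 1190 litres, below the 1260 litres limit; aggregate throughput is 1,160 units, less than the 1,170 units limit. Turning to paragraphs (f)–(l): (f) operates against (a): a current Schedule E Declaration is held. (g) would limit (f) — a current Schedule 6 Notice is held — but (h) sets (g) aside: (h) operates against (g): a current Category A Approval is held. (i) is triggered (a current General Exemption Letter is held), but is displaced by (j): (j) operates against (i): the laundry is within 200 m of a designated waterway. (k) would limit (j) — the coverage ratio is 17%, less than the 22% limit — but (l) sets (k) aside: (l) applies — the registered capacity is 3,240 units, under the 3,780 units limit. So (a) is unavailable.
Exception (b) does not apply: no current Annual Certificate is held.
Exception (c) requires that the facility operates on a batch (not continuous) process; but the facility operates on a continuous process, so (c) is unavailable.
Exception (d) is satisfied on its face — a current General Permit is held; a current Schedule A Certificate is held; a current Annual Registration is held. But: (m) operates — discharge temperature exceeds 35 °C. So (d) is unavailable.
Exception (e) requires that discharge occurs on no more than two days per week; but discharge occurs on five days per week, so (e) is unavailable.
No exception applies. The general rule governs.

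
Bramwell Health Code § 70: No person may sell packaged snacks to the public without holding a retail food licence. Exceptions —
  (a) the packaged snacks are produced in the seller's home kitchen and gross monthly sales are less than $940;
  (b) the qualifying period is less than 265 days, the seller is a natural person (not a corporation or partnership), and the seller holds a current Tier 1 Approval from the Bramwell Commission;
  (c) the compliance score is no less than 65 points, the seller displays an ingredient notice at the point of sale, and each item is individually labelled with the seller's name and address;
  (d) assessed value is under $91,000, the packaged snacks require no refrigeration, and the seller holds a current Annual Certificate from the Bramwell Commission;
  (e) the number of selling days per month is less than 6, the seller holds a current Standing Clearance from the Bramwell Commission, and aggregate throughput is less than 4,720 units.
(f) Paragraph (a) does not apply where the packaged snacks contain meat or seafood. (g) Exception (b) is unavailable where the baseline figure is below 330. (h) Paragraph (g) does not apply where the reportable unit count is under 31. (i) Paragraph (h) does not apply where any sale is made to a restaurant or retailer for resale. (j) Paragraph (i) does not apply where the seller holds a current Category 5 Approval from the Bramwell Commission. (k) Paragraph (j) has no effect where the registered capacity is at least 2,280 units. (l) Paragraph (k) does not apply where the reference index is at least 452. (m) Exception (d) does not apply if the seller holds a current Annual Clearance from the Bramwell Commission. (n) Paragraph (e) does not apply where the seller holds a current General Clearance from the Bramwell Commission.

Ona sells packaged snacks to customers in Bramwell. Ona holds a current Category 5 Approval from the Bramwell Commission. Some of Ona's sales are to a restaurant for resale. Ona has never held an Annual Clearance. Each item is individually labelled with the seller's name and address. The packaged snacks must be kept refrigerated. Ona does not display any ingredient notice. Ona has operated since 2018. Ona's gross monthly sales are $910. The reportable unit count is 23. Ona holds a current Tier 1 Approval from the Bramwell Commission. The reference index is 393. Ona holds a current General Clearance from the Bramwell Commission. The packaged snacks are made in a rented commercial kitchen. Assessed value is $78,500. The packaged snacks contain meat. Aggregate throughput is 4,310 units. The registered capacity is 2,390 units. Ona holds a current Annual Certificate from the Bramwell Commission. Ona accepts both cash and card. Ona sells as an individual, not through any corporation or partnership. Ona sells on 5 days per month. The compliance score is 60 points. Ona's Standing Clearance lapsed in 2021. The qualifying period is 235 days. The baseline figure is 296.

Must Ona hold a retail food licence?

Yes — Ona must hold a retail food licence.

Exception (a) requires that the packaged snacks are produced in the seller's home kitchen; but the packaged snacks are made in a commercial kitchen, not a home kitchen, so (a) is unavailable.
Exception (b): the qualifying period is 235 days, less than the 265 days limit; the seller is a natural person; a current Tier 1 Approval is held — every condition holds. Turning to paragraphs (g)–(l): (g) operates against (b): the baseline figure is 296, below the 330 limit. (h) would limit (g) — the reportable unit count is 23, under the 31 limit — but (i) sets (h) aside: (i) applies — some sales are to a restaurant for resale. (j) would limit (i) — a current Category 5 Approval is held — but (k) sets (j) aside: (k) is engaged — the registered capacity is 2,390 units, meeting the 2,280 units threshold. (l), which would lift (k), does not operate here — the reference index is 393, short of 452. Exception (b) does not apply.
Exception (c) fails — the compliance score is 60 points, short of 65 points.
Exception (d) does not apply: the packaged snacks require refrigeration.
Exception (e) requires that the seller holds a current Standing Clearance from the Bramwell Commission; but no current Standing Clearance is held, so (e) is unavailable.
Every exception is unavailable, so the rule governs.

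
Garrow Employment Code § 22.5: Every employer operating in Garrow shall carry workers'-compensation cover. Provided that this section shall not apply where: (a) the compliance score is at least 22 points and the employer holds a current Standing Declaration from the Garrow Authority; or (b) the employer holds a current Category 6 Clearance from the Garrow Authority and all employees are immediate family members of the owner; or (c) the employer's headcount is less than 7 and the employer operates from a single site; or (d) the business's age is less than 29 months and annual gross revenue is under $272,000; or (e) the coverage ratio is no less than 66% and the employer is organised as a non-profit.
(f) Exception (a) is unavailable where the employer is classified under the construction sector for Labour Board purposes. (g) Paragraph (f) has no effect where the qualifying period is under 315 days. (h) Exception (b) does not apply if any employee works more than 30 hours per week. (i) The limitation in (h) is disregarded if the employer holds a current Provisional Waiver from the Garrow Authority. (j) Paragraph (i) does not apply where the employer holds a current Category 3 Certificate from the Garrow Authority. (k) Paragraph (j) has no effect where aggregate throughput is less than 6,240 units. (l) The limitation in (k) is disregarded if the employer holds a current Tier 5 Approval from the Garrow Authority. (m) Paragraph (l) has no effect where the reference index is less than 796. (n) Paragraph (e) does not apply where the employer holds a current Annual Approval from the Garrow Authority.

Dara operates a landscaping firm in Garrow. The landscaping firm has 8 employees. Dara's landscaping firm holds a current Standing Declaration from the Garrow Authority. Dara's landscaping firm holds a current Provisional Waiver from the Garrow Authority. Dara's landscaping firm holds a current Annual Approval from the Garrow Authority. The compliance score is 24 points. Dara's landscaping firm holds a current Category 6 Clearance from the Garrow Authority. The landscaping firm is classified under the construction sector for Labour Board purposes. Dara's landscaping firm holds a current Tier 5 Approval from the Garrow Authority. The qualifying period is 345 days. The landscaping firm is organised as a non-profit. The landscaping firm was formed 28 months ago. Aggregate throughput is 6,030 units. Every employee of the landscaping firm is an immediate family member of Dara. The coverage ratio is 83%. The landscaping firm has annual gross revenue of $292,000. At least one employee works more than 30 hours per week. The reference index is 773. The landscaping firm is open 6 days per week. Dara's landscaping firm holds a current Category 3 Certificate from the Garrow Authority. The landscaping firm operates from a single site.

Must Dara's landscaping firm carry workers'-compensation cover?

No — exception (b) applies; Dara's landscaping firm is not required to carry workers'-compensation cover.

Exception (a)'s conditions are all satisfied: the compliance score is 24 points, meeting the 22 points threshold; a current Standing Declaration is held. However, paragraphs (f)–(g) must be considered: (f) operates — the landscaping firm is classified under the construction sector. (g), which would lift (f), is inapplicable — the qualifying period is 345 days, not under 315 days. (a) is therefore removed.
Exception (b)'s conditions are all satisfied: a current Category 6 Clearance is held; every employee is an immediate family member. Applying paragraphs (h)–(m): (h) would limit (b) — at least one employee exceeds 30 hours/week — but (i) sets (h) aside: (i) is engaged — a current Provisional Waiver is held. (j) would limit (i) — a current Category 3 Certificate is held — but (k) sets (j) aside: (k) operates against (j): aggregate throughput is 6,030 units, less than the 6,240 units limit. (l) would limit (k) — a current Tier 5 Approval is held — but (m) sets (l) aside: (m) is triggered — the reference index is 773, less than the 796 limit. (b) remains available.
Exception (c) fails — the employer's headcount is 8, not less than 7.
Exception (d) does not apply: annual gross revenue is $292,000, not under $272,000.
All of (e)'s requirements are met (the coverage ratio is 83%, meeting the 66% threshold; the employer is a non-profit). However, paragraph (n) must be considered: (n) operates against (e): a current Annual Approval is held. So (e) is unavailable.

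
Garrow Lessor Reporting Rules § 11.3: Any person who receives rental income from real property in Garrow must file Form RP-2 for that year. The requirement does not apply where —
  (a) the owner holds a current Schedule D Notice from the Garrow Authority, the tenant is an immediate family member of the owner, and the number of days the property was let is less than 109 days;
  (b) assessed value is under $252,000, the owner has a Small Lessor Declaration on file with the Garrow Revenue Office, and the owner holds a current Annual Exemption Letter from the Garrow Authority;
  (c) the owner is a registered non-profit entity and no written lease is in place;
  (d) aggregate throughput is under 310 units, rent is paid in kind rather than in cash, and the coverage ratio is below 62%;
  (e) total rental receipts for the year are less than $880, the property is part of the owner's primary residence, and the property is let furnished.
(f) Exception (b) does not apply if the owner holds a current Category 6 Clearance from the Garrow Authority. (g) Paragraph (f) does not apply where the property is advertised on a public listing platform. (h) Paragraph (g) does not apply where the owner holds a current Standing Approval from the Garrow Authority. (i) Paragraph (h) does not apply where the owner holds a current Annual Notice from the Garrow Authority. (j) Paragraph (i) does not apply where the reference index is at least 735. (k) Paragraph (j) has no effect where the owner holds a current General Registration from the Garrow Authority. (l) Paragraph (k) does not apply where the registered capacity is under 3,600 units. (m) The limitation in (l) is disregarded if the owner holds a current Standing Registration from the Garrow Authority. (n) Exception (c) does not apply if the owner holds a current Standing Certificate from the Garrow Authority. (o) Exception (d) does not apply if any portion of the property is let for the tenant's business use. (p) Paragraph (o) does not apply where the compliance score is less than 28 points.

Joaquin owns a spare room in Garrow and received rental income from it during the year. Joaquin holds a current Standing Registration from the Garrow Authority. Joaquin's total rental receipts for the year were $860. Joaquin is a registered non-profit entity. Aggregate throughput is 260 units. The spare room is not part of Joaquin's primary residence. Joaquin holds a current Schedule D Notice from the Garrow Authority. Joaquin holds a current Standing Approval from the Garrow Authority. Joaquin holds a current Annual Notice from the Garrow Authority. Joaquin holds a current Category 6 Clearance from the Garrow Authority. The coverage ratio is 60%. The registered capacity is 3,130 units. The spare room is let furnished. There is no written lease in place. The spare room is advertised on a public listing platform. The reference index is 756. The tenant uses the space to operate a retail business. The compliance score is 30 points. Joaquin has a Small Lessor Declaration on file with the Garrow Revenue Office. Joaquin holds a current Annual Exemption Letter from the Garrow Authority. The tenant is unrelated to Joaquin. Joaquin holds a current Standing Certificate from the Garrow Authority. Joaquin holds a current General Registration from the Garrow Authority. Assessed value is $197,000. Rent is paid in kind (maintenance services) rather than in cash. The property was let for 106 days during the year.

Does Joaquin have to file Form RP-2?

Exception (a) requires that the tenant is an immediate family member of the owner; but the tenant is unrelated to the owner, so (a) is unavailable.
Exception (b)'s conditions are all satisfied: assessed value is $197,000, under the $252,000 limit; a Small Lessor Declaration is on file; a current Annual Exemption Letter is held. Applying paragraphs (f)–(m): (f) is engaged (a current Category 6 Clearance is held), but yields to (g): (g) applies — the property is publicly advertised. (h) would limit (g) — a current Standing Approval is held — but (i) sets (h) aside: (i) operates against (h): a current Annual Notice is held. (j) is triggered (the reference index is 756, meeting the 735 threshold), but is itself disapplied by (k): (k) applies — a current General Registration is held. (l) applies (the registered capacity is 3,130 units, under the 3,600 units limit), but is overridden by (m): (m) operates against (l): a current Standing Registration is held. (b) remains available.
Exception (c) is satisfied on its face — Joaquin is a registered non-profit; there is no written lease. But: (n) operates against (c): a current Standing Certificate is held. (c) is therefore removed.
All of (d)'s requirements are met (aggregate throughput is 260 units, under the 310 units limit; rent is paid in kind; the coverage ratio is 60%, below the 62% limit). But: (o) is engaged — the space is let for business use. (p) is not triggered (the compliance score is 30 points, not less than 28 points), so (o) stands. (d) is therefore removed.
Exception (e) does not apply: the spare room is not part of the primary residence.

No — exception (b) applies; Joaquin is not required to file Form RP-2.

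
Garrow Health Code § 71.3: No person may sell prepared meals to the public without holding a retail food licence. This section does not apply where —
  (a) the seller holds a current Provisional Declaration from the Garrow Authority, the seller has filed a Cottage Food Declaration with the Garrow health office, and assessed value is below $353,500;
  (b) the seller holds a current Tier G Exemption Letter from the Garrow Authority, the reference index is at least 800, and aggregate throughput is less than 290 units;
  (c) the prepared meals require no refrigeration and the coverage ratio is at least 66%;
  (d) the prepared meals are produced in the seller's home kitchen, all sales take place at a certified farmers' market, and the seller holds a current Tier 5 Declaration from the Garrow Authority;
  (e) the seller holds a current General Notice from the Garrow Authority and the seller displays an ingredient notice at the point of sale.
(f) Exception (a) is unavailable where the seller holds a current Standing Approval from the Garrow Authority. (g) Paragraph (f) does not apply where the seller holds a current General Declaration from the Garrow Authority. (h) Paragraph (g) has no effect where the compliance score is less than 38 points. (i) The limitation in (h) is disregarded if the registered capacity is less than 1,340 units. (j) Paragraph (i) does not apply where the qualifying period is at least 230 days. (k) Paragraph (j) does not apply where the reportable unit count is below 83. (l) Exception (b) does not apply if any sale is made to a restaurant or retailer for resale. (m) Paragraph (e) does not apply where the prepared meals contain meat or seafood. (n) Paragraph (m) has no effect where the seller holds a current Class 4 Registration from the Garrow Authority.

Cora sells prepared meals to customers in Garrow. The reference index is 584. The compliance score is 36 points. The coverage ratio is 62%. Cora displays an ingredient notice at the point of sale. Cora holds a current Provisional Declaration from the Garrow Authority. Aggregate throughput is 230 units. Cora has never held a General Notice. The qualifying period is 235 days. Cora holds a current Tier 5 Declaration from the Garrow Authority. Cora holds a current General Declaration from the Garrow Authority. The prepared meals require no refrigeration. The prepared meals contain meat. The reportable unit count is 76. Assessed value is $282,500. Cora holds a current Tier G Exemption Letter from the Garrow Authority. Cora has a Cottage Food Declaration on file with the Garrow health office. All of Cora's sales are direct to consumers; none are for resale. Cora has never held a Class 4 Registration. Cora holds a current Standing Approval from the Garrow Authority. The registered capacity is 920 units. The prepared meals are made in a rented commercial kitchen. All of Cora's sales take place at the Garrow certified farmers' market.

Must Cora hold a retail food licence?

No — exception (a) applies; Cora is not required to hold a retail food licence.

Exception (a) is satisfied on its face — a current Provisional Declaration is held; a Cottage Food Declaration is on file; assessed value is $282,500, below the $353,500 limit. Considering the limiting provisions: (f) would limit (a) — a current Standing Approval is held — but (g) sets (f) aside: (g) is triggered — a current General Declaration is held. (h) applies (the compliance score is 36 points, less than the 38 points limit), but is displaced by (i): (i) operates — the registered capacity is 920 units, less than the 1,340 units limit. (j) would limit (i) — the qualifying period is 235 days, meeting the 230 days threshold — but (k) sets (j) aside: (k) operates against (j): the reportable unit count is 76, below the 83 limit. Exception (a) stands.
Exception (b) fails — the reference index is 584, short of 800.
Exception (c) does not apply: the coverage ratio is 62%, short of 66%.
Exception (d) does not apply: the prepared meals are made in a commercial kitchen, not a home kitchen.
Exception (e) requires that the seller holds a current General Notice from the Garrow Authority; but there is no General Notice in force, so (e) is unavailable.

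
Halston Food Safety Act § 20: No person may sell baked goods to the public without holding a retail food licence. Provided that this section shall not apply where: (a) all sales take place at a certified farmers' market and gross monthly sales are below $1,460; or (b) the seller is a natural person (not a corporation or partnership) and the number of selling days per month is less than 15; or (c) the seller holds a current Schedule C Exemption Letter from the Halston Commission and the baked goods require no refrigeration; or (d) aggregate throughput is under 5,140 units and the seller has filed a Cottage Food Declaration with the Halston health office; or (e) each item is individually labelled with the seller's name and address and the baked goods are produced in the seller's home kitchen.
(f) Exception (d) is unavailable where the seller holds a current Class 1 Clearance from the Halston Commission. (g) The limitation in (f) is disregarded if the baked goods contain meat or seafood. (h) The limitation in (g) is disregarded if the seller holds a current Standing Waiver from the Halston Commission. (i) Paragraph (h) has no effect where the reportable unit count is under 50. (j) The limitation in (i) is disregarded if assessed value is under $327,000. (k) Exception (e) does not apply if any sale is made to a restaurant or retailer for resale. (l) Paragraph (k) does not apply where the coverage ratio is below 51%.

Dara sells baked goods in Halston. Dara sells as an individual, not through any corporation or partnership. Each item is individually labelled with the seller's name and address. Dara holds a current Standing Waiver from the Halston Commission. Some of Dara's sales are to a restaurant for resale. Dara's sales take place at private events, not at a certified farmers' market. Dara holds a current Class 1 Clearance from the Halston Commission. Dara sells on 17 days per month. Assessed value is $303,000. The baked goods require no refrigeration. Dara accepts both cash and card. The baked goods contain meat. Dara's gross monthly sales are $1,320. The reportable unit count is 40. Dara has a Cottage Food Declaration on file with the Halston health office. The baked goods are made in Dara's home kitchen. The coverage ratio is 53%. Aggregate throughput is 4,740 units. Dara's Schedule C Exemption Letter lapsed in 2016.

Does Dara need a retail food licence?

Yes — Dara must hold a retail food licence.

Exception (a) requires that all sales take place at a certified farmers' market; but sales are at private events, not a certified farmers' market, so (a) is unavailable.
Exception (b) fails — the number of selling days per month is 17, not less than 15.
Exception (c) requires that the seller holds a current Schedule C Exemption Letter from the Halston Commission; but there is no Schedule C Exemption Letter in force, so (c) is unavailable.
Exception (d) is satisfied on its face — aggregate throughput is 4,740 units, under the 5,140 units limit; a Cottage Food Declaration is on file. But: (f) applies — a current Class 1 Clearance is held. (g) applies (the baked goods contain meat), but is set aside by (h): (h) operates — a current Standing Waiver is held. (i) would limit (h) — the reportable unit count is 40, under the 50 limit — but (j) sets (i) aside: (j) operates against (i): assessed value is $303,000, under the $327,000 limit. (d) is therefore removed.
Exception (e)'s conditions are all satisfied: items are individually labelled; the baked goods are home-kitchen produced. However, paragraphs (k)–(l) must be considered: (k) is engaged — some sales are to a restaurant for resale. (l) is inapplicable (the coverage ratio is 53%, not below 51%), so (k) stands. So (e) is unavailable.
No exception is made out. Dara falls within the general rule.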